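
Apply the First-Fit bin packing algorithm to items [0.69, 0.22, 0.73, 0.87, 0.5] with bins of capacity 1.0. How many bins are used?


Place items sequentially using First-Fit:
  Item 0.69 -> new Bin 1
  Item 0.22 -> Bin 1 (now 0.91)
  Item 0.73 -> new Bin 2
  Item 0.87 -> new Bin 3
  Item 0.5 -> new Bin 4
Total bins used = 4

4


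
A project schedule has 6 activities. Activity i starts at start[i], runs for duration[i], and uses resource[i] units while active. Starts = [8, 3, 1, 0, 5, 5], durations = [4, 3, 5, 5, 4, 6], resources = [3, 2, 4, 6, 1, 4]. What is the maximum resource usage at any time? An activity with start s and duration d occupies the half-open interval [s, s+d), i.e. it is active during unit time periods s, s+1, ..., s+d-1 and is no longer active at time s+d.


Each activity i is active on [start_i, start_i + duration_i).
Compute total resource usage per time slot:
  t=0: active resources = [6], total = 6
  t=1: active resources = [4, 6], total = 10
  t=2: active resources = [4, 6], total = 10
  t=3: active resources = [2, 4, 6], total = 12
  t=4: active resources = [2, 4, 6], total = 12
  t=5: active resources = [2, 4, 1, 4], total = 11
  t=6: active resources = [1, 4], total = 5
  t=7: active resources = [1, 4], total = 5
  t=8: active resources = [3, 1, 4], total = 8
  t=9: active resources = [3, 4], total = 7
  t=10: active resources = [3, 4], total = 7
  t=11: active resources = [3], total = 3
Peak resource demand = 12

12


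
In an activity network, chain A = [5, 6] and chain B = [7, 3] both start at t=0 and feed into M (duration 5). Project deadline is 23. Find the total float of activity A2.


Forward pass: ES(A2) = sum of predecessors on chain A = 5
EF = ES + duration = 5 + 6 = 11
Backward pass: LF(M) = deadline = 23; LS(M) = 23 - 5 = 18
LF(A2) = LS(M) - sum(successors on chain A) = 18 - 0 = 18
LS = LF - duration = 18 - 6 = 12
Total float = LS - ES = 12 - 5 = 7

7


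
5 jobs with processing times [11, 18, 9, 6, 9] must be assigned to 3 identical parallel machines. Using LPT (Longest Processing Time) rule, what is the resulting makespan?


Sort jobs in decreasing order (LPT): [18, 11, 9, 9, 6]
Assign each job to the least loaded machine:
  Machine 1: jobs [18], load = 18
  Machine 2: jobs [11, 6], load = 17
  Machine 3: jobs [9, 9], load = 18
Makespan = max load = 18

18


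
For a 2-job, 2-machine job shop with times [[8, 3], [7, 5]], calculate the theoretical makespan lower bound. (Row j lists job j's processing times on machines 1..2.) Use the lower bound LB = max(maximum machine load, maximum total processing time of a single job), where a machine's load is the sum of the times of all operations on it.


Machine loads:
  Machine 1: 8 + 7 = 15
  Machine 2: 3 + 5 = 8
Max machine load = 15
Job totals:
  Job 1: 11
  Job 2: 12
Max job total = 12
Lower bound = max(15, 12) = 15

15


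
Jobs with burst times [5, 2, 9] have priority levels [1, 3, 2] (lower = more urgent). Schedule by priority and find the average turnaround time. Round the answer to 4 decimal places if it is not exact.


Sort by priority (ascending = highest first):
Order: [(1, 5), (2, 9), (3, 2)]
Completion times:
  Priority 1, burst=5, C=5
  Priority 2, burst=9, C=14
  Priority 3, burst=2, C=16
Average turnaround = 35/3 = 11.6667

11.6667


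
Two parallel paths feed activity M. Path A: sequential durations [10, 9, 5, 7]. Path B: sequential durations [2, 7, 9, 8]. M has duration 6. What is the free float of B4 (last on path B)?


ES(B4) = sum of predecessors on chain B = 18
EF(B4) = ES + duration = 18 + 8 = 26
Successor of B4 is M. ES(M) = max(sum(A), sum(B)) = max(31, 26) = 31
Free float = ES(successor) - EF(current) = 31 - 26 = 5

5


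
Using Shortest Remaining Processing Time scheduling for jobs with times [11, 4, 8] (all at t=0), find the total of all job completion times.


Since all jobs arrive at t=0, SRPT equals SPT ordering.
SPT order: [4, 8, 11]
Completion times:
  Job 1: p=4, C=4
  Job 2: p=8, C=12
  Job 3: p=11, C=23
Total completion time = 4 + 12 + 23 = 39

39


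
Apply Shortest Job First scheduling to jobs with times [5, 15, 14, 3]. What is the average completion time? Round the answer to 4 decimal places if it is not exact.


SJF order (ascending): [3, 5, 14, 15]
Completion times:
  Job 1: burst=3, C=3
  Job 2: burst=5, C=8
  Job 3: burst=14, C=22
  Job 4: burst=15, C=37
Average completion = 70/4 = 17.5

17.5


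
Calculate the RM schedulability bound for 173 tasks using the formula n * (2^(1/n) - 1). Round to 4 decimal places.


Compute 2^(1/173) = 1.0040146684
Subtract 1: 1.0040146684 - 1 = 0.0040146684
Multiply by n: 173 * 0.0040146684 = 0.6945376332
Round to 4 dp: 0.6945

0.6945


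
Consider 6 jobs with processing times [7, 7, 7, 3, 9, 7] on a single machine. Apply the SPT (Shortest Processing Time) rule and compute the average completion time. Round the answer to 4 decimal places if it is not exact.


Sort jobs by processing time (SPT order): [3, 7, 7, 7, 7, 9]
Compute completion times sequentially:
  Job 1: processing = 3, completes at 3
  Job 2: processing = 7, completes at 10
  Job 3: processing = 7, completes at 17
  Job 4: processing = 7, completes at 24
  Job 5: processing = 7, completes at 31
  Job 6: processing = 9, completes at 40
Sum of completion times = 125
Average completion time = 125/6 = 20.8333

20.8333


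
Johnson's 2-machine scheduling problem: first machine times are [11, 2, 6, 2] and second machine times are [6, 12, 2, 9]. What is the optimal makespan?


Apply Johnson's rule:
  Group 1 (a <= b): [(2, 2, 12), (4, 2, 9)]
  Group 2 (a > b): [(1, 11, 6), (3, 6, 2)]
Optimal job order: [2, 4, 1, 3]
Schedule:
  Job 2: M1 done at 2, M2 done at 14
  Job 4: M1 done at 4, M2 done at 23
  Job 1: M1 done at 15, M2 done at 29
  Job 3: M1 done at 21, M2 done at 31
Makespan = 31

31


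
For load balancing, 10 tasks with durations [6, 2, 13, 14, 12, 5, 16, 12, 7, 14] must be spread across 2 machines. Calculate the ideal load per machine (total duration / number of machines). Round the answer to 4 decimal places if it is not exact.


Total processing time = 6 + 2 + 13 + 14 + 12 + 5 + 16 + 12 + 7 + 14 = 101
Number of machines = 2
Ideal balanced load = 101 / 2 = 50.5

50.5


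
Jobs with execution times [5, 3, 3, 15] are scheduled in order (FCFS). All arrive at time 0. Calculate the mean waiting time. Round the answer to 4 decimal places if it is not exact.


FCFS order (as given): [5, 3, 3, 15]
Waiting times:
  Job 1: wait = 0
  Job 2: wait = 5
  Job 3: wait = 8
  Job 4: wait = 11
Sum of waiting times = 24
Average waiting time = 24/4 = 6.0

6.0


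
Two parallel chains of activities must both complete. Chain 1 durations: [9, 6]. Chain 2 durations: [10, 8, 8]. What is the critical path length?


Path A total = 9 + 6 = 15
Path B total = 10 + 8 + 8 = 26
Critical path = longest path = max(15, 26) = 26

26


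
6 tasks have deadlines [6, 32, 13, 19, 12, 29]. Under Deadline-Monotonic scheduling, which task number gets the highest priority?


Sort tasks by relative deadline (ascending):
  Task 1: deadline = 6
  Task 5: deadline = 12
  Task 3: deadline = 13
  Task 4: deadline = 19
  Task 6: deadline = 29
  Task 2: deadline = 32
Priority order (highest first): [1, 5, 3, 4, 6, 2]
Highest priority task = 1

1


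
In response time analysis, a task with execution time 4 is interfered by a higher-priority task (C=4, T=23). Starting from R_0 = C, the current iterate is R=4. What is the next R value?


R_next = C + ceil(R_prev / T_hp) * C_hp
ceil(4 / 23) = ceil(0.1739) = 1
Interference = 1 * 4 = 4
R_next = 4 + 4 = 8

8


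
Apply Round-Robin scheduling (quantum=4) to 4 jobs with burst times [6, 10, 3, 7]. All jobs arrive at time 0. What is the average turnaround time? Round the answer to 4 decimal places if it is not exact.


Time quantum = 4
Execution trace:
  J1 runs 4 units, time = 4
  J2 runs 4 units, time = 8
  J3 runs 3 units, time = 11
  J4 runs 4 units, time = 15
  J1 runs 2 units, time = 17
  J2 runs 4 units, time = 21
  J4 runs 3 units, time = 24
  J2 runs 2 units, time = 26
Finish times: [17, 26, 11, 24]
Average turnaround = 78/4 = 19.5

19.5


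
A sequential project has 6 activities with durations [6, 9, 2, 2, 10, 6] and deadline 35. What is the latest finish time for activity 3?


LF(activity 3) = deadline - sum of successor durations
Successors: activities 4 through 6 with durations [2, 10, 6]
Sum of successor durations = 18
LF = 35 - 18 = 17

17


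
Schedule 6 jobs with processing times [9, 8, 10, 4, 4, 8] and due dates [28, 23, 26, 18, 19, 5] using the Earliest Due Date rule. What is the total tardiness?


Sort by due date (EDD order): [(8, 5), (4, 18), (4, 19), (8, 23), (10, 26), (9, 28)]
Compute completion times and tardiness:
  Job 1: p=8, d=5, C=8, tardiness=max(0,8-5)=3
  Job 2: p=4, d=18, C=12, tardiness=max(0,12-18)=0
  Job 3: p=4, d=19, C=16, tardiness=max(0,16-19)=0
  Job 4: p=8, d=23, C=24, tardiness=max(0,24-23)=1
  Job 5: p=10, d=26, C=34, tardiness=max(0,34-26)=8
  Job 6: p=9, d=28, C=43, tardiness=max(0,43-28)=15
Total tardiness = 27

27


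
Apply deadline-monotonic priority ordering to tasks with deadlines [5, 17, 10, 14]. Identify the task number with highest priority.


Sort tasks by relative deadline (ascending):
  Task 1: deadline = 5
  Task 3: deadline = 10
  Task 4: deadline = 14
  Task 2: deadline = 17
Priority order (highest first): [1, 3, 4, 2]
Highest priority task = 1

1


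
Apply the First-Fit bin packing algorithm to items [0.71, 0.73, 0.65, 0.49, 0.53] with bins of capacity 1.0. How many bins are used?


Place items sequentially using First-Fit:
  Item 0.71 -> new Bin 1
  Item 0.73 -> new Bin 2
  Item 0.65 -> new Bin 3
  Item 0.49 -> new Bin 4
  Item 0.53 -> new Bin 5
Total bins used = 5

5


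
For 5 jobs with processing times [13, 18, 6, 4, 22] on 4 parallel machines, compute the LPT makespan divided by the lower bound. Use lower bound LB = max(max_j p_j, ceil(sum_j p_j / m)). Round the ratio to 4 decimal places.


LPT order: [22, 18, 13, 6, 4]
Machine loads after assignment: [22, 18, 13, 10]
LPT makespan = 22
Lower bound = max(max_job, ceil(total/4)) = max(22, 16) = 22
Ratio = 22 / 22 = 1.0

1.0


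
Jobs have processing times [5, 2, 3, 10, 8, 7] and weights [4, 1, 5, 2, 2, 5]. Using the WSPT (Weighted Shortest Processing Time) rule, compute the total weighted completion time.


Compute p/w ratios and sort ascending (WSPT): [(3, 5), (5, 4), (7, 5), (2, 1), (8, 2), (10, 2)]
Compute weighted completion times:
  Job (p=3,w=5): C=3, w*C=5*3=15
  Job (p=5,w=4): C=8, w*C=4*8=32
  Job (p=7,w=5): C=15, w*C=5*15=75
  Job (p=2,w=1): C=17, w*C=1*17=17
  Job (p=8,w=2): C=25, w*C=2*25=50
  Job (p=10,w=2): C=35, w*C=2*35=70
Total weighted completion time = 259

259


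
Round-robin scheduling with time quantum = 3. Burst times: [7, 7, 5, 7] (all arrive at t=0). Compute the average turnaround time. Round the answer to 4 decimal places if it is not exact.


Time quantum = 3
Execution trace:
  J1 runs 3 units, time = 3
  J2 runs 3 units, time = 6
  J3 runs 3 units, time = 9
  J4 runs 3 units, time = 12
  J1 runs 3 units, time = 15
  J2 runs 3 units, time = 18
  J3 runs 2 units, time = 20
  J4 runs 3 units, time = 23
  J1 runs 1 units, time = 24
  J2 runs 1 units, time = 25
  J4 runs 1 units, time = 26
Finish times: [24, 25, 20, 26]
Average turnaround = 95/4 = 23.75

23.75


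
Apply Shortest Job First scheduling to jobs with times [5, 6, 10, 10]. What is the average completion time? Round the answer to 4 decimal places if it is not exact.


SJF order (ascending): [5, 6, 10, 10]
Completion times:
  Job 1: burst=5, C=5
  Job 2: burst=6, C=11
  Job 3: burst=10, C=21
  Job 4: burst=10, C=31
Average completion = 68/4 = 17.0

17.0


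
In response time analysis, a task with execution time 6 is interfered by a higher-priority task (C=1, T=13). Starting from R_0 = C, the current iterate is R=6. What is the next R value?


R_next = C + ceil(R_prev / T_hp) * C_hp
ceil(6 / 13) = ceil(0.4615) = 1
Interference = 1 * 1 = 1
R_next = 6 + 1 = 7

7


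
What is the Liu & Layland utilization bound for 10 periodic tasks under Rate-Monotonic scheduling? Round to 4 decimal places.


Compute 2^(1/10) = 1.0717734625
Subtract 1: 1.0717734625 - 1 = 0.0717734625
Multiply by n: 10 * 0.0717734625 = 0.7177346250
Round to 4 dp: 0.7177

0.7177


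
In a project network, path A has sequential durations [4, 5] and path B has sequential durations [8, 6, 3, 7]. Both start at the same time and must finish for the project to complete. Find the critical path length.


Path A total = 4 + 5 = 9
Path B total = 8 + 6 + 3 + 7 = 24
Critical path = longest path = max(9, 24) = 24

24


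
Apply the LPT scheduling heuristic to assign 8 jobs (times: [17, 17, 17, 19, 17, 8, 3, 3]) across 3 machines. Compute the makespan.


Sort jobs in decreasing order (LPT): [19, 17, 17, 17, 17, 8, 3, 3]
Assign each job to the least loaded machine:
  Machine 1: jobs [19, 8, 3, 3], load = 33
  Machine 2: jobs [17, 17], load = 34
  Machine 3: jobs [17, 17], load = 34
Makespan = max load = 34

34


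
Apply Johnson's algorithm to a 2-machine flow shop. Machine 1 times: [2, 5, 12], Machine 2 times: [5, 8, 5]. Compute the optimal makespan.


Apply Johnson's rule:
  Group 1 (a <= b): [(1, 2, 5), (2, 5, 8)]
  Group 2 (a > b): [(3, 12, 5)]
Optimal job order: [1, 2, 3]
Schedule:
  Job 1: M1 done at 2, M2 done at 7
  Job 2: M1 done at 7, M2 done at 15
  Job 3: M1 done at 19, M2 done at 24
Makespan = 24

24


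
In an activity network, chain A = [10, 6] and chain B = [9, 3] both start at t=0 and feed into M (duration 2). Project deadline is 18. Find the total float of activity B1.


Forward pass: ES(B1) = sum of predecessors on chain B = 0
EF = ES + duration = 0 + 9 = 9
Backward pass: LF(M) = deadline = 18; LS(M) = 18 - 2 = 16
LF(B1) = LS(M) - sum(successors on chain B) = 16 - 3 = 13
LS = LF - duration = 13 - 9 = 4
Total float = LS - ES = 4 - 0 = 4

4


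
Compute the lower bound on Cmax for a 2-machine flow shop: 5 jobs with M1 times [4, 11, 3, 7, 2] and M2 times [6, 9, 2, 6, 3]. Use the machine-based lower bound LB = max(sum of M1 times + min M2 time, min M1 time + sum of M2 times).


LB1 = sum(M1 times) + min(M2 times) = 27 + 2 = 29
LB2 = min(M1 times) + sum(M2 times) = 2 + 26 = 28
Lower bound = max(LB1, LB2) = max(29, 28) = 29

29


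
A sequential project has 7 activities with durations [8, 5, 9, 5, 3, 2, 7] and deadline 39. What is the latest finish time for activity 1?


LF(activity 1) = deadline - sum of successor durations
Successors: activities 2 through 7 with durations [5, 9, 5, 3, 2, 7]
Sum of successor durations = 31
LF = 39 - 31 = 8

8


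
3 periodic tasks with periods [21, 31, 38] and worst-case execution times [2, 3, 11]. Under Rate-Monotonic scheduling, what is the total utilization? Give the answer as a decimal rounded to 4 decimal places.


Compute individual utilizations (exact fractions):
  Task 1: C/T = 2/21 (approx. 0.0952)
  Task 2: C/T = 3/31 (approx. 0.0968)
  Task 3: C/T = 11/38 (approx. 0.2895)
Total utilization U = 2/21 + 3/31 + 11/38 = 11911/24738
Rounded to 4 decimal places: U = 0.4815
RM (Liu & Layland) bound for 3 tasks = 0.779763; compare with U = 11911/24738 (approx. 0.481486)
U <= bound, so schedulable by RM sufficient condition.

0.4815


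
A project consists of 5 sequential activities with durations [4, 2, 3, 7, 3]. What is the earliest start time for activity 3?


Activity 3 starts after activities 1 through 2 complete.
Predecessor durations: [4, 2]
ES = 4 + 2 = 6

6


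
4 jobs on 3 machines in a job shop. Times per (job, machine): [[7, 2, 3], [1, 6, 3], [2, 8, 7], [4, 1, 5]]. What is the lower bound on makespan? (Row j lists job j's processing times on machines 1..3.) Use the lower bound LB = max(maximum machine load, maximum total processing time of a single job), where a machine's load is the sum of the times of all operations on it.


Machine loads:
  Machine 1: 7 + 1 + 2 + 4 = 14
  Machine 2: 2 + 6 + 8 + 1 = 17
  Machine 3: 3 + 3 + 7 + 5 = 18
Max machine load = 18
Job totals:
  Job 1: 12
  Job 2: 10
  Job 3: 17
  Job 4: 10
Max job total = 17
Lower bound = max(18, 17) = 18

18


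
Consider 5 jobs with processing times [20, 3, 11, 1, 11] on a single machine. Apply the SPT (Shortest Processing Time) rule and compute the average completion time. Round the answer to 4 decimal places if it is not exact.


Sort jobs by processing time (SPT order): [1, 3, 11, 11, 20]
Compute completion times sequentially:
  Job 1: processing = 1, completes at 1
  Job 2: processing = 3, completes at 4
  Job 3: processing = 11, completes at 15
  Job 4: processing = 11, completes at 26
  Job 5: processing = 20, completes at 46
Sum of completion times = 92
Average completion time = 92/5 = 18.4

18.4


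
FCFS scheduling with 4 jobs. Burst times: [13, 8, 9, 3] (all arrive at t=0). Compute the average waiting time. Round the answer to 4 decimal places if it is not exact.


FCFS order (as given): [13, 8, 9, 3]
Waiting times:
  Job 1: wait = 0
  Job 2: wait = 13
  Job 3: wait = 21
  Job 4: wait = 30
Sum of waiting times = 64
Average waiting time = 64/4 = 16.0

16.0


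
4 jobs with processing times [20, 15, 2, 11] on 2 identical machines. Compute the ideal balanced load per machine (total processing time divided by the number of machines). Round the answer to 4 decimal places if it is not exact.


Total processing time = 20 + 15 + 2 + 11 = 48
Number of machines = 2
Ideal balanced load = 48 / 2 = 24.0

24.0


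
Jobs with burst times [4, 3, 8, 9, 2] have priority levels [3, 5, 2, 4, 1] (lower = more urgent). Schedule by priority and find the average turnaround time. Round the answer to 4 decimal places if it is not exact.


Sort by priority (ascending = highest first):
Order: [(1, 2), (2, 8), (3, 4), (4, 9), (5, 3)]
Completion times:
  Priority 1, burst=2, C=2
  Priority 2, burst=8, C=10
  Priority 3, burst=4, C=14
  Priority 4, burst=9, C=23
  Priority 5, burst=3, C=26
Average turnaround = 75/5 = 15.0

15.0


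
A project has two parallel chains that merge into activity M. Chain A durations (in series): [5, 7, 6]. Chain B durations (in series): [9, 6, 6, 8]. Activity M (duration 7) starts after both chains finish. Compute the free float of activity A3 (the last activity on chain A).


ES(A3) = sum of predecessors on chain A = 12
EF(A3) = ES + duration = 12 + 6 = 18
Successor of A3 is M. ES(M) = max(sum(A), sum(B)) = max(18, 29) = 29
Free float = ES(successor) - EF(current) = 29 - 18 = 11

11


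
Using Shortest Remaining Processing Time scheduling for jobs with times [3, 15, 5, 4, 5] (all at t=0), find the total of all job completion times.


Since all jobs arrive at t=0, SRPT equals SPT ordering.
SPT order: [3, 4, 5, 5, 15]
Completion times:
  Job 1: p=3, C=3
  Job 2: p=4, C=7
  Job 3: p=5, C=12
  Job 4: p=5, C=17
  Job 5: p=15, C=32
Total completion time = 3 + 7 + 12 + 17 + 32 = 71

71


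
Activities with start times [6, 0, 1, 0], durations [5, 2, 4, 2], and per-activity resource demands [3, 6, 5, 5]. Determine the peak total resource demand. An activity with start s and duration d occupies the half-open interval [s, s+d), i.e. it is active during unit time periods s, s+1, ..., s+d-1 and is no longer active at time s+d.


Each activity i is active on [start_i, start_i + duration_i).
Compute total resource usage per time slot:
  t=0: active resources = [6, 5], total = 11
  t=1: active resources = [6, 5, 5], total = 16
  t=2: active resources = [5], total = 5
  t=3: active resources = [5], total = 5
  t=4: active resources = [5], total = 5
  t=5: active resources = [], total = 0
  t=6: active resources = [3], total = 3
  t=7: active resources = [3], total = 3
  t=8: active resources = [3], total = 3
  t=9: active resources = [3], total = 3
  t=10: active resources = [3], total = 3
Peak resource demand = 16

16


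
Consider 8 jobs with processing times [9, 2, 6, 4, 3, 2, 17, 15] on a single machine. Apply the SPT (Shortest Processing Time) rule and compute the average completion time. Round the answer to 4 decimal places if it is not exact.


Sort jobs by processing time (SPT order): [2, 2, 3, 4, 6, 9, 15, 17]
Compute completion times sequentially:
  Job 1: processing = 2, completes at 2
  Job 2: processing = 2, completes at 4
  Job 3: processing = 3, completes at 7
  Job 4: processing = 4, completes at 11
  Job 5: processing = 6, completes at 17
  Job 6: processing = 9, completes at 26
  Job 7: processing = 15, completes at 41
  Job 8: processing = 17, completes at 58
Sum of completion times = 166
Average completion time = 166/8 = 20.75

20.75


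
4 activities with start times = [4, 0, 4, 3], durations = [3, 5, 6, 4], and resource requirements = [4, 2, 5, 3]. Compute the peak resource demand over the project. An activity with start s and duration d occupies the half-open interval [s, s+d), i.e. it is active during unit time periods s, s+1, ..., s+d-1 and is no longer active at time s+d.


Each activity i is active on [start_i, start_i + duration_i).
Compute total resource usage per time slot:
  t=0: active resources = [2], total = 2
  t=1: active resources = [2], total = 2
  t=2: active resources = [2], total = 2
  t=3: active resources = [2, 3], total = 5
  t=4: active resources = [4, 2, 5, 3], total = 14
  t=5: active resources = [4, 5, 3], total = 12
  t=6: active resources = [4, 5, 3], total = 12
  t=7: active resources = [5], total = 5
  t=8: active resources = [5], total = 5
  t=9: active resources = [5], total = 5
Peak resource demand = 14

14


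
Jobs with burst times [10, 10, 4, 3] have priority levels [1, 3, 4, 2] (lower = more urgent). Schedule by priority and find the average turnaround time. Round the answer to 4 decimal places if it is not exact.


Sort by priority (ascending = highest first):
Order: [(1, 10), (2, 3), (3, 10), (4, 4)]
Completion times:
  Priority 1, burst=10, C=10
  Priority 2, burst=3, C=13
  Priority 3, burst=10, C=23
  Priority 4, burst=4, C=27
Average turnaround = 73/4 = 18.25

18.25


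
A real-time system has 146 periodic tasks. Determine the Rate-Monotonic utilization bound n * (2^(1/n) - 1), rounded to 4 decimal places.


Compute 2^(1/146) = 1.0047588711
Subtract 1: 1.0047588711 - 1 = 0.0047588711
Multiply by n: 146 * 0.0047588711 = 0.6947951806
Round to 4 dp: 0.6948

0.6948


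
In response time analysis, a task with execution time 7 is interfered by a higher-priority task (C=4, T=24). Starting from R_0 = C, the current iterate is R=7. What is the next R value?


R_next = C + ceil(R_prev / T_hp) * C_hp
ceil(7 / 24) = ceil(0.2917) = 1
Interference = 1 * 4 = 4
R_next = 7 + 4 = 11

11


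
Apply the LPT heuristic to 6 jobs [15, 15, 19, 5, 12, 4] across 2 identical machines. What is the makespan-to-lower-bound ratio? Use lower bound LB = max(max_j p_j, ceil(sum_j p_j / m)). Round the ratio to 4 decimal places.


LPT order: [19, 15, 15, 12, 5, 4]
Machine loads after assignment: [35, 35]
LPT makespan = 35
Lower bound = max(max_job, ceil(total/2)) = max(19, 35) = 35
Ratio = 35 / 35 = 1.0

1.0


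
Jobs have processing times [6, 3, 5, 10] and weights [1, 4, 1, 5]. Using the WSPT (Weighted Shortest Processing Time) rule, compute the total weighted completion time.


Compute p/w ratios and sort ascending (WSPT): [(3, 4), (10, 5), (5, 1), (6, 1)]
Compute weighted completion times:
  Job (p=3,w=4): C=3, w*C=4*3=12
  Job (p=10,w=5): C=13, w*C=5*13=65
  Job (p=5,w=1): C=18, w*C=1*18=18
  Job (p=6,w=1): C=24, w*C=1*24=24
Total weighted completion time = 119

119


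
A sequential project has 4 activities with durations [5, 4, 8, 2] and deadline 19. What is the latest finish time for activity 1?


LF(activity 1) = deadline - sum of successor durations
Successors: activities 2 through 4 with durations [4, 8, 2]
Sum of successor durations = 14
LF = 19 - 14 = 5

5


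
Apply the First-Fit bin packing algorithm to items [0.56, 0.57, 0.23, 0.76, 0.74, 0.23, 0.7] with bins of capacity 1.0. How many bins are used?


Place items sequentially using First-Fit:
  Item 0.56 -> new Bin 1
  Item 0.57 -> new Bin 2
  Item 0.23 -> Bin 1 (now 0.79)
  Item 0.76 -> new Bin 3
  Item 0.74 -> new Bin 4
  Item 0.23 -> Bin 2 (now 0.8)
  Item 0.7 -> new Bin 5
Total bins used = 5

5


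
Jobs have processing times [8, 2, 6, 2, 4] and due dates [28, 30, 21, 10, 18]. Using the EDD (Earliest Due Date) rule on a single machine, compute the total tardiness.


Sort by due date (EDD order): [(2, 10), (4, 18), (6, 21), (8, 28), (2, 30)]
Compute completion times and tardiness:
  Job 1: p=2, d=10, C=2, tardiness=max(0,2-10)=0
  Job 2: p=4, d=18, C=6, tardiness=max(0,6-18)=0
  Job 3: p=6, d=21, C=12, tardiness=max(0,12-21)=0
  Job 4: p=8, d=28, C=20, tardiness=max(0,20-28)=0
  Job 5: p=2, d=30, C=22, tardiness=max(0,22-30)=0
Total tardiness = 0

0


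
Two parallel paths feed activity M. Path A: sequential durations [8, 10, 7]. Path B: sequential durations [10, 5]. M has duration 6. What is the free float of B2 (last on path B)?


ES(B2) = sum of predecessors on chain B = 10
EF(B2) = ES + duration = 10 + 5 = 15
Successor of B2 is M. ES(M) = max(sum(A), sum(B)) = max(25, 15) = 25
Free float = ES(successor) - EF(current) = 25 - 15 = 10

10


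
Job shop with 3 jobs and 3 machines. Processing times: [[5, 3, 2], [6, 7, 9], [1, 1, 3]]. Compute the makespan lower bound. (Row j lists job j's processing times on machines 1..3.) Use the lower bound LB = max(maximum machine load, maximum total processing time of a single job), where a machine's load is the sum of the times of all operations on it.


Machine loads:
  Machine 1: 5 + 6 + 1 = 12
  Machine 2: 3 + 7 + 1 = 11
  Machine 3: 2 + 9 + 3 = 14
Max machine load = 14
Job totals:
  Job 1: 10
  Job 2: 22
  Job 3: 5
Max job total = 22
Lower bound = max(14, 22) = 22

22


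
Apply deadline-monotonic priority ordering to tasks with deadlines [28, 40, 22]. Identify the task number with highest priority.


Sort tasks by relative deadline (ascending):
  Task 3: deadline = 22
  Task 1: deadline = 28
  Task 2: deadline = 40
Priority order (highest first): [3, 1, 2]
Highest priority task = 3

3


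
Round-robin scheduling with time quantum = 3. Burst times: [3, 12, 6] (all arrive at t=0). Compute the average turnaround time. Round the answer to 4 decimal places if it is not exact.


Time quantum = 3
Execution trace:
  J1 runs 3 units, time = 3
  J2 runs 3 units, time = 6
  J3 runs 3 units, time = 9
  J2 runs 3 units, time = 12
  J3 runs 3 units, time = 15
  J2 runs 3 units, time = 18
  J2 runs 3 units, time = 21
Finish times: [3, 21, 15]
Average turnaround = 39/3 = 13.0

13.0


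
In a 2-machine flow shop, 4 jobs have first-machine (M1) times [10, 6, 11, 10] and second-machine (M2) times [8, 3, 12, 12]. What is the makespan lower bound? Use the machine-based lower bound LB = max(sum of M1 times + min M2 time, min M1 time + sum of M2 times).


LB1 = sum(M1 times) + min(M2 times) = 37 + 3 = 40
LB2 = min(M1 times) + sum(M2 times) = 6 + 35 = 41
Lower bound = max(LB1, LB2) = max(40, 41) = 41

41


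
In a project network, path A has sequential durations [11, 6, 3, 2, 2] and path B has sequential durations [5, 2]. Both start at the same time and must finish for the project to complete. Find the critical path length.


Path A total = 11 + 6 + 3 + 2 + 2 = 24
Path B total = 5 + 2 = 7
Critical path = longest path = max(24, 7) = 24

24


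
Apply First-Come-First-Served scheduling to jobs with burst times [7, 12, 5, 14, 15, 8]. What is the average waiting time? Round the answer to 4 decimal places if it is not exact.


FCFS order (as given): [7, 12, 5, 14, 15, 8]
Waiting times:
  Job 1: wait = 0
  Job 2: wait = 7
  Job 3: wait = 19
  Job 4: wait = 24
  Job 5: wait = 38
  Job 6: wait = 53
Sum of waiting times = 141
Average waiting time = 141/6 = 23.5

23.5


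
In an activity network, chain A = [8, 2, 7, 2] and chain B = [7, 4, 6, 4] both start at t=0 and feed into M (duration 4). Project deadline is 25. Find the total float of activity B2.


Forward pass: ES(B2) = sum of predecessors on chain B = 7
EF = ES + duration = 7 + 4 = 11
Backward pass: LF(M) = deadline = 25; LS(M) = 25 - 4 = 21
LF(B2) = LS(M) - sum(successors on chain B) = 21 - 10 = 11
LS = LF - duration = 11 - 4 = 7
Total float = LS - ES = 7 - 7 = 0

0


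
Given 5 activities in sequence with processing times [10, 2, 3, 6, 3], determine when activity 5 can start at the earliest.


Activity 5 starts after activities 1 through 4 complete.
Predecessor durations: [10, 2, 3, 6]
ES = 10 + 2 + 3 + 6 = 21

21


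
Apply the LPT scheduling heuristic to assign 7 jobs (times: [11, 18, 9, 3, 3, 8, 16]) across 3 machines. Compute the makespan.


Sort jobs in decreasing order (LPT): [18, 16, 11, 9, 8, 3, 3]
Assign each job to the least loaded machine:
  Machine 1: jobs [18, 3], load = 21
  Machine 2: jobs [16, 8], load = 24
  Machine 3: jobs [11, 9, 3], load = 23
Makespan = max load = 24

24


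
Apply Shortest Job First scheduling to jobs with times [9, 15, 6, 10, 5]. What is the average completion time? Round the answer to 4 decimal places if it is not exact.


SJF order (ascending): [5, 6, 9, 10, 15]
Completion times:
  Job 1: burst=5, C=5
  Job 2: burst=6, C=11
  Job 3: burst=9, C=20
  Job 4: burst=10, C=30
  Job 5: burst=15, C=45
Average completion = 111/5 = 22.2

22.2


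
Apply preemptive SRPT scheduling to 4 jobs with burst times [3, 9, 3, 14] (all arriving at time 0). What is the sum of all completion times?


Since all jobs arrive at t=0, SRPT equals SPT ordering.
SPT order: [3, 3, 9, 14]
Completion times:
  Job 1: p=3, C=3
  Job 2: p=3, C=6
  Job 3: p=9, C=15
  Job 4: p=14, C=29
Total completion time = 3 + 6 + 15 + 29 = 53

53


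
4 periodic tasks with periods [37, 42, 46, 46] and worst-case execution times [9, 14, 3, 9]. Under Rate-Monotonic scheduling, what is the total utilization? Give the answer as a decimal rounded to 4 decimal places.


Compute individual utilizations (exact fractions):
  Task 1: C/T = 9/37 (approx. 0.2432)
  Task 2: C/T = 14/42 = 1/3 (approx. 0.3333)
  Task 3: C/T = 3/46 (approx. 0.0652)
  Task 4: C/T = 9/46 (approx. 0.1957)
Total utilization U = 9/37 + 1/3 + 3/46 + 9/46 = 2138/2553
Rounded to 4 decimal places: U = 0.8374
RM (Liu & Layland) bound for 4 tasks = 0.756828; compare with U = 2138/2553 (approx. 0.837446)
bound < U <= 1, so the RM sufficient condition is not met (inconclusive; an exact test such as response-time analysis is needed).

0.8374


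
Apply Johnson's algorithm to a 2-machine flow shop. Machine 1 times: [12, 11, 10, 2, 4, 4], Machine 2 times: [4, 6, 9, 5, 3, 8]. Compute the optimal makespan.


Apply Johnson's rule:
  Group 1 (a <= b): [(4, 2, 5), (6, 4, 8)]
  Group 2 (a > b): [(3, 10, 9), (2, 11, 6), (1, 12, 4), (5, 4, 3)]
Optimal job order: [4, 6, 3, 2, 1, 5]
Schedule:
  Job 4: M1 done at 2, M2 done at 7
  Job 6: M1 done at 6, M2 done at 15
  Job 3: M1 done at 16, M2 done at 25
  Job 2: M1 done at 27, M2 done at 33
  Job 1: M1 done at 39, M2 done at 43
  Job 5: M1 done at 43, M2 done at 46
Makespan = 46

46


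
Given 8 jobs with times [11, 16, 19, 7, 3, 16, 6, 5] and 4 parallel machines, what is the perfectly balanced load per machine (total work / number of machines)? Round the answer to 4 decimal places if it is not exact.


Total processing time = 11 + 16 + 19 + 7 + 3 + 16 + 6 + 5 = 83
Number of machines = 4
Ideal balanced load = 83 / 4 = 20.75

20.75


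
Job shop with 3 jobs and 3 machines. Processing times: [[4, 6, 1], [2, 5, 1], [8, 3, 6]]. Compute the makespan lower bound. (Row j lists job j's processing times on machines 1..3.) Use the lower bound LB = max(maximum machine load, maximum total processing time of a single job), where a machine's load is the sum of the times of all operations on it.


Machine loads:
  Machine 1: 4 + 2 + 8 = 14
  Machine 2: 6 + 5 + 3 = 14
  Machine 3: 1 + 1 + 6 = 8
Max machine load = 14
Job totals:
  Job 1: 11
  Job 2: 8
  Job 3: 17
Max job total = 17
Lower bound = max(14, 17) = 17

17


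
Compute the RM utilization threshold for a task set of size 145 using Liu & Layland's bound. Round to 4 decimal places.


Compute 2^(1/145) = 1.0047917694
Subtract 1: 1.0047917694 - 1 = 0.0047917694
Multiply by n: 145 * 0.0047917694 = 0.6948065630
Round to 4 dp: 0.6948

0.6948


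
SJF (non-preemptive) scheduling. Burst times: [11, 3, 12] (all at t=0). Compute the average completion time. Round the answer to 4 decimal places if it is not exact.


SJF order (ascending): [3, 11, 12]
Completion times:
  Job 1: burst=3, C=3
  Job 2: burst=11, C=14
  Job 3: burst=12, C=26
Average completion = 43/3 = 14.3333

14.3333


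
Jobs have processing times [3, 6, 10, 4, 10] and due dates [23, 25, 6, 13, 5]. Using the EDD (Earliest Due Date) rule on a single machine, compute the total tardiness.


Sort by due date (EDD order): [(10, 5), (10, 6), (4, 13), (3, 23), (6, 25)]
Compute completion times and tardiness:
  Job 1: p=10, d=5, C=10, tardiness=max(0,10-5)=5
  Job 2: p=10, d=6, C=20, tardiness=max(0,20-6)=14
  Job 3: p=4, d=13, C=24, tardiness=max(0,24-13)=11
  Job 4: p=3, d=23, C=27, tardiness=max(0,27-23)=4
  Job 5: p=6, d=25, C=33, tardiness=max(0,33-25)=8
Total tardiness = 42

42


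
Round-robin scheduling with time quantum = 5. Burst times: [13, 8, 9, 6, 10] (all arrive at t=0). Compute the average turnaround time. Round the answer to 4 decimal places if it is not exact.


Time quantum = 5
Execution trace:
  J1 runs 5 units, time = 5
  J2 runs 5 units, time = 10
  J3 runs 5 units, time = 15
  J4 runs 5 units, time = 20
  J5 runs 5 units, time = 25
  J1 runs 5 units, time = 30
  J2 runs 3 units, time = 33
  J3 runs 4 units, time = 37
  J4 runs 1 units, time = 38
  J5 runs 5 units, time = 43
  J1 runs 3 units, time = 46
Finish times: [46, 33, 37, 38, 43]
Average turnaround = 197/5 = 39.4

39.4


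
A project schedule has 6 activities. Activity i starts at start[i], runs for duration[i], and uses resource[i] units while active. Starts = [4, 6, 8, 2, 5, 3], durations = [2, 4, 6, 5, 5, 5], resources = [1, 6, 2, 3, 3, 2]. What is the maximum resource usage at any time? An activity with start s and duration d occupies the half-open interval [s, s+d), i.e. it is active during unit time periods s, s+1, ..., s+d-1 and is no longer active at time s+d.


Each activity i is active on [start_i, start_i + duration_i).
Compute total resource usage per time slot:
  t=0: active resources = [], total = 0
  t=1: active resources = [], total = 0
  t=2: active resources = [3], total = 3
  t=3: active resources = [3, 2], total = 5
  t=4: active resources = [1, 3, 2], total = 6
  t=5: active resources = [1, 3, 3, 2], total = 9
  t=6: active resources = [6, 3, 3, 2], total = 14
  t=7: active resources = [6, 3, 2], total = 11
  t=8: active resources = [6, 2, 3], total = 11
  t=9: active resources = [6, 2, 3], total = 11
  t=10: active resources = [2], total = 2
  t=11: active resources = [2], total = 2
  t=12: active resources = [2], total = 2
  t=13: active resources = [2], total = 2
Peak resource demand = 14

14


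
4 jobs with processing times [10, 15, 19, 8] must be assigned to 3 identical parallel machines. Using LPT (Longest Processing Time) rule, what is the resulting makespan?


Sort jobs in decreasing order (LPT): [19, 15, 10, 8]
Assign each job to the least loaded machine:
  Machine 1: jobs [19], load = 19
  Machine 2: jobs [15], load = 15
  Machine 3: jobs [10, 8], load = 18
Makespan = max load = 19

19


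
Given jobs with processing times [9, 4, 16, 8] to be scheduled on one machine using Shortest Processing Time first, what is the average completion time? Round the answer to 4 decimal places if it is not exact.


Sort jobs by processing time (SPT order): [4, 8, 9, 16]
Compute completion times sequentially:
  Job 1: processing = 4, completes at 4
  Job 2: processing = 8, completes at 12
  Job 3: processing = 9, completes at 21
  Job 4: processing = 16, completes at 37
Sum of completion times = 74
Average completion time = 74/4 = 18.5

18.5


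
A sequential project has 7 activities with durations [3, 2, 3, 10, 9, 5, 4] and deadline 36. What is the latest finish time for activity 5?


LF(activity 5) = deadline - sum of successor durations
Successors: activities 6 through 7 with durations [5, 4]
Sum of successor durations = 9
LF = 36 - 9 = 27

27


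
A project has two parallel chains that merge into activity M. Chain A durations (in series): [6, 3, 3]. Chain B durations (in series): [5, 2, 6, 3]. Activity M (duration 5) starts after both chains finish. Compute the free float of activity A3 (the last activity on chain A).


ES(A3) = sum of predecessors on chain A = 9
EF(A3) = ES + duration = 9 + 3 = 12
Successor of A3 is M. ES(M) = max(sum(A), sum(B)) = max(12, 16) = 16
Free float = ES(successor) - EF(current) = 16 - 12 = 4

4


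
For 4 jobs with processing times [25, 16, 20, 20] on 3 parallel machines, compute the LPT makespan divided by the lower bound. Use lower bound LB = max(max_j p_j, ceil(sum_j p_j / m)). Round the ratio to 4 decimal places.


LPT order: [25, 20, 20, 16]
Machine loads after assignment: [25, 36, 20]
LPT makespan = 36
Lower bound = max(max_job, ceil(total/3)) = max(25, 27) = 27
Ratio = 36 / 27 = 1.3333

1.3333


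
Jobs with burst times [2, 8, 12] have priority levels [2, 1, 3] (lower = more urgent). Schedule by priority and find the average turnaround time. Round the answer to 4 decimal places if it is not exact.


Sort by priority (ascending = highest first):
Order: [(1, 8), (2, 2), (3, 12)]
Completion times:
  Priority 1, burst=8, C=8
  Priority 2, burst=2, C=10
  Priority 3, burst=12, C=22
Average turnaround = 40/3 = 13.3333

13.3333


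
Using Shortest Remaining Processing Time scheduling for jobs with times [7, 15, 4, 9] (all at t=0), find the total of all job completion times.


Since all jobs arrive at t=0, SRPT equals SPT ordering.
SPT order: [4, 7, 9, 15]
Completion times:
  Job 1: p=4, C=4
  Job 2: p=7, C=11
  Job 3: p=9, C=20
  Job 4: p=15, C=35
Total completion time = 4 + 11 + 20 + 35 = 70

70


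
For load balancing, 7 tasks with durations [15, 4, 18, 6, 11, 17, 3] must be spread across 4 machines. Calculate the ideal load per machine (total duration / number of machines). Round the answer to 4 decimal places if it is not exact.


Total processing time = 15 + 4 + 18 + 6 + 11 + 17 + 3 = 74
Number of machines = 4
Ideal balanced load = 74 / 4 = 18.5

18.5


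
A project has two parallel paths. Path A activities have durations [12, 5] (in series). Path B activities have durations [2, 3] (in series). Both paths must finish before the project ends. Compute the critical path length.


Path A total = 12 + 5 = 17
Path B total = 2 + 3 = 5
Critical path = longest path = max(17, 5) = 17

17


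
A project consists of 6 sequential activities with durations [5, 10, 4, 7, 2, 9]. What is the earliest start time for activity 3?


Activity 3 starts after activities 1 through 2 complete.
Predecessor durations: [5, 10]
ES = 5 + 10 = 15

15


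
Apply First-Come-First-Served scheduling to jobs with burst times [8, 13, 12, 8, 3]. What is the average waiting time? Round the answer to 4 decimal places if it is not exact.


FCFS order (as given): [8, 13, 12, 8, 3]
Waiting times:
  Job 1: wait = 0
  Job 2: wait = 8
  Job 3: wait = 21
  Job 4: wait = 33
  Job 5: wait = 41
Sum of waiting times = 103
Average waiting time = 103/5 = 20.6

20.6


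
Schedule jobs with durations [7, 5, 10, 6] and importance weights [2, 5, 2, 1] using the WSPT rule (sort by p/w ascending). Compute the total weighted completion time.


Compute p/w ratios and sort ascending (WSPT): [(5, 5), (7, 2), (10, 2), (6, 1)]
Compute weighted completion times:
  Job (p=5,w=5): C=5, w*C=5*5=25
  Job (p=7,w=2): C=12, w*C=2*12=24
  Job (p=10,w=2): C=22, w*C=2*22=44
  Job (p=6,w=1): C=28, w*C=1*28=28
Total weighted completion time = 121

121


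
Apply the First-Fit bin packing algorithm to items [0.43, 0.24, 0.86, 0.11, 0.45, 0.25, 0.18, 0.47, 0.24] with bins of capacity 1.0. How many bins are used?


Place items sequentially using First-Fit:
  Item 0.43 -> new Bin 1
  Item 0.24 -> Bin 1 (now 0.67)
  Item 0.86 -> new Bin 2
  Item 0.11 -> Bin 1 (now 0.78)
  Item 0.45 -> new Bin 3
  Item 0.25 -> Bin 3 (now 0.7)
  Item 0.18 -> Bin 1 (now 0.96)
  Item 0.47 -> new Bin 4
  Item 0.24 -> Bin 3 (now 0.94)
Total bins used = 4

4
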